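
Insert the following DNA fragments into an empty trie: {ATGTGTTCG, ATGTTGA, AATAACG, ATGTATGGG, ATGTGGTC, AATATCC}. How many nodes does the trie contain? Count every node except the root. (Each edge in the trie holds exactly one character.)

29

Count nodes per top-level branch (shared prefixes stored once):
  'A'-branch (AATAACG, AATATCC, ATGTATGGG, ATGTGGTC, ATGTGTTCG, ATGTTGA): 29 nodes
Sum: 29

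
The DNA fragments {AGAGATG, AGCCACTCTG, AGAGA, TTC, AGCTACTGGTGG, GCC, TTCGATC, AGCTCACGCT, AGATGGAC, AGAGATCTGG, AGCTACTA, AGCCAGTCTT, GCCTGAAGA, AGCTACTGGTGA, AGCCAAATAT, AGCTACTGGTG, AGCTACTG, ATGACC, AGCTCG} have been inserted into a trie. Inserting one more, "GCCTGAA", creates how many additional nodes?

0

Every character of "GCCTGAA" already lies on an existing path (it is a prefix of some stored word).
No new nodes are needed: 0.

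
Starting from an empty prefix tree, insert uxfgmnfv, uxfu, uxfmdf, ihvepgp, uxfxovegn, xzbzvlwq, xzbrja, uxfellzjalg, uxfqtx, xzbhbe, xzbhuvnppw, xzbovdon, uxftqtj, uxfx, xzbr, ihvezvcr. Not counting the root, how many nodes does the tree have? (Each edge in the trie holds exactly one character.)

69

For each word, the new-node count is its length minus the longest prefix already in the trie:
  "uxfgmnfv" → 8 new (u, x, f, g, m, n, f, v)
  "uxfu" → prefix "uxf" already present; 1 new (u)
  "uxfmdf" → prefix "uxf" already present; 3 new (m, d, f)
  "ihvepgp" → 7 new (i, h, v, e, p, g, p)
  "uxfxovegn" → prefix "uxf" already present; 6 new (x, o, v, e, g, n)
  "xzbzvlwq" → 8 new (x, z, b, z, v, l, w, q)
  "xzbrja" → prefix "xzb" already present; 3 new (r, j, a)
  "uxfellzjalg" → prefix "uxf" already present; 8 new (e, l, l, z, j, a, l, g)
  "uxfqtx" → prefix "uxf" already present; 3 new (q, t, x)
  "xzbhbe" → prefix "xzb" already present; 3 new (h, b, e)
  "xzbhuvnppw" → prefix "xzbh" already present; 6 new (u, v, n, p, p, w)
  "xzbovdon" → prefix "xzb" already present; 5 new (o, v, d, o, n)
  "uxftqtj" → prefix "uxf" already present; 4 new (t, q, t, j)
  "uxfx" → prefix "uxfx" already present; 0 new (none)
  "xzbr" → prefix "xzbr" already present; 0 new (none)
  "ihvezvcr" → prefix "ihve" already present; 4 new (z, v, c, r)
Total nodes = 8 + 1 + 3 + 7 + 6 + 8 + 3 + 8 + 3 + 3 + 6 + 5 + 4 + 0 + 0 + 4 = 69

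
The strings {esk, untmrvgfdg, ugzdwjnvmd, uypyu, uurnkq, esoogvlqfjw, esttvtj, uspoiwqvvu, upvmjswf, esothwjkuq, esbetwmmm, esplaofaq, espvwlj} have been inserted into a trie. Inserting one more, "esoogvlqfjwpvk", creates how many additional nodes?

Walking "esoogvlqfjwpvk" from the root, the first 11 characters ("esoogvlqfjw") follow existing edges; "p" is the first miss.
Each of the 3 remaining characters creates one node.

3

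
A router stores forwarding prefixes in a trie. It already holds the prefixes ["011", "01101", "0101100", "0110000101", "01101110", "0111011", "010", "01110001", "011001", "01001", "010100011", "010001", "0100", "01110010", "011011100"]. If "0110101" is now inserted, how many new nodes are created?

"01101" is already a path in the trie; the remaining "01" must be added.
Each of the 2 remaining characters creates one node.

2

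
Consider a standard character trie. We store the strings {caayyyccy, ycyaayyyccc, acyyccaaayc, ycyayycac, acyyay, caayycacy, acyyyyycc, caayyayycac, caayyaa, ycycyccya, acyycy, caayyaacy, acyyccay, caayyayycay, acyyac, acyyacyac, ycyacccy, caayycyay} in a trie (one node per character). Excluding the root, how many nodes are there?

For each word, the new-node count is its length minus the longest prefix already in the trie:
  "caayyyccy" → 9 new (c, a, a, y, y, y, c, c, y)
  "ycyaayyyccc" → 11 new (y, c, y, a, a, y, y, y, c, c, c)
  "acyyccaaayc" → 11 new (a, c, y, y, c, c, a, a, a, y, c)
  "ycyayycac" → prefix "ycya" already present; 5 new (y, y, c, a, c)
  "acyyay" → prefix "acyy" already present; 2 new (a, y)
  "caayycacy" → prefix "caayy" already present; 4 new (c, a, c, y)
  "acyyyyycc" → prefix "acyy" already present; 5 new (y, y, y, c, c)
  "caayyayycac" → prefix "caayy" already present; 6 new (a, y, y, c, a, c)
  "caayyaa" → prefix "caayya" already present; 1 new (a)
  "ycycyccya" → prefix "ycy" already present; 6 new (c, y, c, c, y, a)
  "acyycy" → prefix "acyyc" already present; 1 new (y)
  "caayyaacy" → prefix "caayyaa" already present; 2 new (c, y)
  "acyyccay" → prefix "acyycca" already present; 1 new (y)
  "caayyayycay" → prefix "caayyayyca" already present; 1 new (y)
  "acyyac" → prefix "acyya" already present; 1 new (c)
  "acyyacyac" → prefix "acyyac" already present; 3 new (y, a, c)
  "ycyacccy" → prefix "ycya" already present; 4 new (c, c, c, y)
  "caayycyay" → prefix "caayyc" already present; 3 new (y, a, y)
Total nodes = 9 + 11 + 11 + 5 + 2 + 4 + 5 + 6 + 1 + 6 + 1 + 2 + 1 + 1 + 1 + 3 + 4 + 3 = 76

76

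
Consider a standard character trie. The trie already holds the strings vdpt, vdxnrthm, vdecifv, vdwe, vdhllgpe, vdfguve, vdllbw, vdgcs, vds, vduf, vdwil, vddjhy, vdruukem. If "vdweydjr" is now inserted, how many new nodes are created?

The longest prefix of "vdweydjr" already in the trie is "vdwe" (length 4).
New nodes needed: |"vdweydjr"| − 4 = 8 − 4 = 4.

4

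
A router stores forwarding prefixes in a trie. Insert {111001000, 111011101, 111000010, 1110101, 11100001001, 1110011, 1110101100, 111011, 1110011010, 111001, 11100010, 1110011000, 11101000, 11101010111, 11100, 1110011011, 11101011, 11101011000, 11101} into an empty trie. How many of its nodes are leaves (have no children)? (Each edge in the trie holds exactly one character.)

A leaf is a node with no children — equivalently, the end of a word that is not a proper prefix of any other stored word.
Those words: "11100001001", "11100010", "111001000", "1110011000", "1110011010", "1110011011", "11101000", "11101010111", "11101011000", "111011101"
Leaf count: 10

10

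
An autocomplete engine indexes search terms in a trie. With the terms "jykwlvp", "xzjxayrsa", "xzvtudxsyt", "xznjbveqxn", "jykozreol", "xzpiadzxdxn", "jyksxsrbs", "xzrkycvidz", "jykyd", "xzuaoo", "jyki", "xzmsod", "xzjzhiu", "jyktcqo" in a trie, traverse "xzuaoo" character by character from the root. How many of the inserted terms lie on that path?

Walk "xzuaoo" from the root; an end-of-word marker is hit whenever a stored word is a prefix of "xzuaoo".
Prefixes of the query that are stored words: "xzuaoo"
Count: 1

1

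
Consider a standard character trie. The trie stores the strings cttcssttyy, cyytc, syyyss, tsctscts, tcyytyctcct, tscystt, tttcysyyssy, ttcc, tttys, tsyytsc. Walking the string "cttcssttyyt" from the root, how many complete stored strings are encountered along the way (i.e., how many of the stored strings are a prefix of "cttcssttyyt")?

1

Walk "cttcssttyyt" from the root; an end-of-word marker is hit whenever a stored word is a prefix of "cttcssttyyt".
Prefixes of the query that are stored words: "cttcssttyy"
Count: 1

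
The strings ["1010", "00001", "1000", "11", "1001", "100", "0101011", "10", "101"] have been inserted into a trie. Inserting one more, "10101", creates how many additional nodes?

1

Walking "10101" from the root, the first 4 characters ("1010") follow existing edges; "1" is the first miss.
So 5 − 4 = 1 new nodes.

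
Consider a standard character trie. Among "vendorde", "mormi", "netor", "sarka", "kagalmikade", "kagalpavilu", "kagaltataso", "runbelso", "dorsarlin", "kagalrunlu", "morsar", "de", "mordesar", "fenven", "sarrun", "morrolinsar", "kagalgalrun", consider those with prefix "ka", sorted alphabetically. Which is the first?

Words with prefix "ka", in lexicographic order: "kagalgalrun", "kagalmikade", "kagalpavilu", "kagalrunlu", "kagaltataso"
Position 1: kagalgalrun

kagalgalrun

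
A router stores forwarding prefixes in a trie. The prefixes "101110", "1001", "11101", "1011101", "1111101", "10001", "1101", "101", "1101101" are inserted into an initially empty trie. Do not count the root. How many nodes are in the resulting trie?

Trace insertions, counting only characters that open a new branch:
  "101110" → 6 new (1, 0, 1, 1, 1, 0)
  "1001" → prefix "10" already present; 2 new (0, 1)
  "11101" → prefix "1" already present; 4 new (1, 1, 0, 1)
  "1011101" → prefix "101110" already present; 1 new (1)
  "1111101" → prefix "111" already present; 4 new (1, 1, 0, 1)
  "10001" → prefix "100" already present; 2 new (0, 1)
  "1101" → prefix "11" already present; 2 new (0, 1)
  "101" → prefix "101" already present; 0 new (none)
  "1101101" → prefix "1101" already present; 3 new (1, 0, 1)
Total nodes = 6 + 2 + 4 + 1 + 4 + 2 + 2 + 0 + 3 = 24

24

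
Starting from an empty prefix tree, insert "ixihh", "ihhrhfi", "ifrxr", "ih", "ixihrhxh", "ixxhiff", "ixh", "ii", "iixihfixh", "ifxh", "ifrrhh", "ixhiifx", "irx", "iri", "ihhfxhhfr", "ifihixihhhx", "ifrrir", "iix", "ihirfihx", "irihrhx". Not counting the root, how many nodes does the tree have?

For each word, the new-node count is its length minus the longest prefix already in the trie:
  "ixihh" → 5 new (i, x, i, h, h)
  "ihhrhfi" → prefix "i" already present; 6 new (h, h, r, h, f, i)
  "ifrxr" → prefix "i" already present; 4 new (f, r, x, r)
  "ih" → prefix "ih" already present; 0 new (none)
  "ixihrhxh" → prefix "ixih" already present; 4 new (r, h, x, h)
  "ixxhiff" → prefix "ix" already present; 5 new (x, h, i, f, f)
  "ixh" → prefix "ix" already present; 1 new (h)
  "ii" → prefix "i" already present; 1 new (i)
  "iixihfixh" → prefix "ii" already present; 7 new (x, i, h, f, i, x, h)
  "ifxh" → prefix "if" already present; 2 new (x, h)
  "ifrrhh" → prefix "ifr" already present; 3 new (r, h, h)
  "ixhiifx" → prefix "ixh" already present; 4 new (i, i, f, x)
  "irx" → prefix "i" already present; 2 new (r, x)
  "iri" → prefix "ir" already present; 1 new (i)
  "ihhfxhhfr" → prefix "ihh" already present; 6 new (f, x, h, h, f, r)
  "ifihixihhhx" → prefix "if" already present; 9 new (i, h, i, x, i, h, h, h, x)
  "ifrrir" → prefix "ifrr" already present; 2 new (i, r)
  "iix" → prefix "iix" already present; 0 new (none)
  "ihirfihx" → prefix "ih" already present; 6 new (i, r, f, i, h, x)
  "irihrhx" → prefix "iri" already present; 4 new (h, r, h, x)
Total nodes = 5 + 6 + 4 + 0 + 4 + 5 + 1 + 1 + 7 + 2 + 3 + 4 + 2 + 1 + 6 + 9 + 2 + 0 + 6 + 4 = 72

72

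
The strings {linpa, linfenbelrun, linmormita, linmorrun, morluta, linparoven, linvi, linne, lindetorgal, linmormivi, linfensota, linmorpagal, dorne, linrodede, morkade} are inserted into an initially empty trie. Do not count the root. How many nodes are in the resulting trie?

74

For each word, the new-node count is its length minus the longest prefix already in the trie:
  "linpa" → 5 new (l, i, n, p, a)
  "linfenbelrun" → prefix "lin" already present; 9 new (f, e, n, b, e, l, r, u, n)
  "linmormita" → prefix "lin" already present; 7 new (m, o, r, m, i, t, a)
  "linmorrun" → prefix "linmor" already present; 3 new (r, u, n)
  "morluta" → 7 new (m, o, r, l, u, t, a)
  "linparoven" → prefix "linpa" already present; 5 new (r, o, v, e, n)
  "linvi" → prefix "lin" already present; 2 new (v, i)
  "linne" → prefix "lin" already present; 2 new (n, e)
  "lindetorgal" → prefix "lin" already present; 8 new (d, e, t, o, r, g, a, l)
  "linmormivi" → prefix "linmormi" already present; 2 new (v, i)
  "linfensota" → prefix "linfen" already present; 4 new (s, o, t, a)
  "linmorpagal" → prefix "linmor" already present; 5 new (p, a, g, a, l)
  "dorne" → 5 new (d, o, r, n, e)
  "linrodede" → prefix "lin" already present; 6 new (r, o, d, e, d, e)
  "morkade" → prefix "mor" already present; 4 new (k, a, d, e)
Total nodes = 5 + 9 + 7 + 3 + 7 + 5 + 2 + 2 + 8 + 2 + 4 + 5 + 5 + 6 + 4 = 74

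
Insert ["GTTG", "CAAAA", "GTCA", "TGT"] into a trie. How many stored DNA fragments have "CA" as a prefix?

1

Walk to "CA"; the words in its subtree are exactly those with that prefix.
Matches: "CAAAA"
Count: 1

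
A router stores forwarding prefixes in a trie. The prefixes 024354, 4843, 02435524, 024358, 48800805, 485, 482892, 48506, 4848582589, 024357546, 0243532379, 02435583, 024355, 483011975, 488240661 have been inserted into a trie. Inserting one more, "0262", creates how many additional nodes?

Walking "0262" from the root, the first 2 characters ("02") follow existing edges; "6" is the first miss.
So 4 − 2 = 2 new nodes.

2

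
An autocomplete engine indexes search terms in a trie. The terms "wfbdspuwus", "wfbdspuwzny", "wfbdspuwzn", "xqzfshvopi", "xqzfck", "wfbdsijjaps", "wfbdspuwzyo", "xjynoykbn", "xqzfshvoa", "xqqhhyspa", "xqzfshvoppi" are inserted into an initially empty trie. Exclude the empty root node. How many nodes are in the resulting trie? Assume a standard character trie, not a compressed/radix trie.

51

Trace insertions, counting only characters that open a new branch:
  "wfbdspuwus" → 10 new (w, f, b, d, s, p, u, w, u, s)
  "wfbdspuwzny" → prefix "wfbdspuw" already present; 3 new (z, n, y)
  "wfbdspuwzn" → prefix "wfbdspuwzn" already present; 0 new (none)
  "xqzfshvopi" → 10 new (x, q, z, f, s, h, v, o, p, i)
  "xqzfck" → prefix "xqzf" already present; 2 new (c, k)
  "wfbdsijjaps" → prefix "wfbds" already present; 6 new (i, j, j, a, p, s)
  "wfbdspuwzyo" → prefix "wfbdspuwz" already present; 2 new (y, o)
  "xjynoykbn" → prefix "x" already present; 8 new (j, y, n, o, y, k, b, n)
  "xqzfshvoa" → prefix "xqzfshvo" already present; 1 new (a)
  "xqqhhyspa" → prefix "xq" already present; 7 new (q, h, h, y, s, p, a)
  "xqzfshvoppi" → prefix "xqzfshvop" already present; 2 new (p, i)
Total nodes = 10 + 3 + 0 + 10 + 2 + 6 + 2 + 8 + 1 + 7 + 2 = 51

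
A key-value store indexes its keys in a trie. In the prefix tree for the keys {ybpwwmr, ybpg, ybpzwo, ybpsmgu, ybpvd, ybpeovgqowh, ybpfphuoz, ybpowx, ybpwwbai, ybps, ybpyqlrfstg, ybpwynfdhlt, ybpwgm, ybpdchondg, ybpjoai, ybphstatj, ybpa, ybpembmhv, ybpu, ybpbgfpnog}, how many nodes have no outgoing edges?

19

A leaf is a node with no children — equivalently, the end of a word that is not a proper prefix of any other stored word.
Those words: "ybpa", "ybpbgfpnog", "ybpdchondg", "ybpembmhv", "ybpeovgqowh", "ybpfphuoz", "ybpg", "ybphstatj", "ybpjoai", "ybpowx", "ybpsmgu", "ybpu", "ybpvd", "ybpwgm", "ybpwwbai", "ybpwwmr", "ybpwynfdhlt", "ybpyqlrfstg", "ybpzwo"
Leaf count: 19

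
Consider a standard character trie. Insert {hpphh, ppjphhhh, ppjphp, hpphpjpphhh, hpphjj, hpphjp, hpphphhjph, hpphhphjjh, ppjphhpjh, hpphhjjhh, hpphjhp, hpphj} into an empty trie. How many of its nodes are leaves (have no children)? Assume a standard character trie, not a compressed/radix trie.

Leaves are exactly the stored words that no other stored word extends.
Those words: "hpphhjjhh", "hpphhphjjh", "hpphjhp", "hpphjj", "hpphjp", "hpphphhjph", "hpphpjpphhh", "ppjphhhh", "ppjphhpjh", "ppjphp"
Leaf count: 10

10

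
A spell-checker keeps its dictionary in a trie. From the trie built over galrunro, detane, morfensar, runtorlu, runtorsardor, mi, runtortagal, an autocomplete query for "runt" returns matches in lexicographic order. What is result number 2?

DFS of the "runt" subtree visits, in order: "runtorlu", "runtorsardor", "runtortagal"
The 2nd is runtorsardor.

runtorsardor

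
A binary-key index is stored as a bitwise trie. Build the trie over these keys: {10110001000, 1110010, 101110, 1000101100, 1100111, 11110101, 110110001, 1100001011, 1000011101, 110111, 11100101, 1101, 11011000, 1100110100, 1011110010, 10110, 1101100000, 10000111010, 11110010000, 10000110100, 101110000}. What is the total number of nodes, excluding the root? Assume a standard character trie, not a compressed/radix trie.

Count nodes per top-level branch (shared prefixes stored once):
  '1'-branch (10000110100, 1000011101, 10000111010, 1000101100, 10110, 10110001000, 101110, 101110000, 1011110010, 1100001011, 1100110100, 1100111, 1101, 11011000, 1101100000, 110110001, 110111, 1110010, 11100101, 11110010000, 11110101): 82 nodes
Sum: 82

82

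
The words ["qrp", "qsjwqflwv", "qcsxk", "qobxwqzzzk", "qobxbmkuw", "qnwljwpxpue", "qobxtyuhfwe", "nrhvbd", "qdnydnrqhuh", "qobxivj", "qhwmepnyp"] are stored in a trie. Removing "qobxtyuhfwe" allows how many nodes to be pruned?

A node on "qobxtyuhfwe"'s path can go only if nothing else ends at it or branches off below it.
The suffix "tyuhfwe" (7 nodes) is used only by "qobxtyuhfwe"; the node for "qobx" still has the child "w", so pruning stops there.
Nodes removed: 7

7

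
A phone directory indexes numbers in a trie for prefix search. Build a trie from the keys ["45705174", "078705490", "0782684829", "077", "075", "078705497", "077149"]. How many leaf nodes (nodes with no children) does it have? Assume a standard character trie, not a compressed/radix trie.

A leaf is a node with no children — equivalently, the end of a word that is not a proper prefix of any other stored word.
Those words: "075", "077149", "0782684829", "078705490", "078705497", "45705174"
Leaf count: 6

6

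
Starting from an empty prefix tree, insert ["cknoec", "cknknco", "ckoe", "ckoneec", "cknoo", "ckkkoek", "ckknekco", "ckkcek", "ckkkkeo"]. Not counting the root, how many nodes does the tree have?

Insert word by word; a character creates a node only if that edge doesn't already exist:
  "cknoec" → 6 new (c, k, n, o, e, c)
  "cknknco" → prefix "ckn" already present; 4 new (k, n, c, o)
  "ckoe" → prefix "ck" already present; 2 new (o, e)
  "ckoneec" → prefix "cko" already present; 4 new (n, e, e, c)
  "cknoo" → prefix "ckno" already present; 1 new (o)
  "ckkkoek" → prefix "ck" already present; 5 new (k, k, o, e, k)
  "ckknekco" → prefix "ckk" already present; 5 new (n, e, k, c, o)
  "ckkcek" → prefix "ckk" already present; 3 new (c, e, k)
  "ckkkkeo" → prefix "ckkk" already present; 3 new (k, e, o)
Total nodes = 6 + 4 + 2 + 4 + 1 + 5 + 5 + 3 + 3 = 33

33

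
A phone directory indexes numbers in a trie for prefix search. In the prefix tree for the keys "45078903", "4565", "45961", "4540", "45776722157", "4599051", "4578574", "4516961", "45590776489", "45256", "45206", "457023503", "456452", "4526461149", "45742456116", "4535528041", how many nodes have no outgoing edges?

16

A leaf is a node with no children — equivalently, the end of a word that is not a proper prefix of any other stored word.
Those words: "45078903", "4516961", "45206", "45256", "4526461149", "4535528041", "4540", "45590776489", "456452", "4565", "457023503", "45742456116", "45776722157", "4578574", "45961", "4599051"
Leaf count: 16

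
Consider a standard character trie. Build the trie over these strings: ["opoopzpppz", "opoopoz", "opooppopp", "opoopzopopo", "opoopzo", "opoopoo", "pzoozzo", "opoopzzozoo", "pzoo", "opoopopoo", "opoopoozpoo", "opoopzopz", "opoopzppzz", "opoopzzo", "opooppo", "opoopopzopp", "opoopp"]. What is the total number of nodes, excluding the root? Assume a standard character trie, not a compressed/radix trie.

Count nodes per top-level branch (shared prefixes stored once):
  'o'-branch (opoopoo, opoopoozpoo, opoopopoo, opoopopzopp, opoopoz, opoopp, opooppo, opooppopp, opoopzo, opoopzopopo, opoopzopz, opoopzpppz, opoopzppzz, opoopzzo, opoopzzozoo): 41 nodes
  'p'-branch (pzoo, pzoozzo): 7 nodes
Sum: 48

48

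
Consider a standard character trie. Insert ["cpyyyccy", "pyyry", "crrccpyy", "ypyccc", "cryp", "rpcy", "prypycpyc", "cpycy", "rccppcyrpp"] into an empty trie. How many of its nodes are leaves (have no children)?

A leaf is a node with no children — equivalently, the end of a word that is not a proper prefix of any other stored word.
Those words: "cpycy", "cpyyyccy", "crrccpyy", "cryp", "prypycpyc", "pyyry", "rccppcyrpp", "rpcy", "ypyccc"
Leaf count: 9

9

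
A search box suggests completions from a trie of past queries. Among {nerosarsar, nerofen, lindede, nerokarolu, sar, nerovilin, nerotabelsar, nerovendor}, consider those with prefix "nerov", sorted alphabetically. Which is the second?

nerovilin

DFS of the "nerov" subtree visits, in order: "nerovendor", "nerovilin"
The 2nd is nerovilin.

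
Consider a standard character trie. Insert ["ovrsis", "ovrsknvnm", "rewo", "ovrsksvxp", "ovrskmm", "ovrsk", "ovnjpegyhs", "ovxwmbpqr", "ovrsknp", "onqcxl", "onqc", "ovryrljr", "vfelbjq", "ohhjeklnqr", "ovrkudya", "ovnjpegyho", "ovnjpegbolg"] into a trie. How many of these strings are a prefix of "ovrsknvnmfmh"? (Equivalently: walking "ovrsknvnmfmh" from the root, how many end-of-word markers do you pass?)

Check each prefix of "ovrsknvnmfmh" against the stored set — each match is an end-marker on the path.
Prefixes of the query that are stored words: "ovrsk", "ovrsknvnm"
Count: 2

2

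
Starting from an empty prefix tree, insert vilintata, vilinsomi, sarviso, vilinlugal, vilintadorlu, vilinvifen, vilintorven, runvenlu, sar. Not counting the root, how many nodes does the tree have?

48

For each word, the new-node count is its length minus the longest prefix already in the trie:
  "vilintata" → 9 new (v, i, l, i, n, t, a, t, a)
  "vilinsomi" → prefix "vilin" already present; 4 new (s, o, m, i)
  "sarviso" → 7 new (s, a, r, v, i, s, o)
  "vilinlugal" → prefix "vilin" already present; 5 new (l, u, g, a, l)
  "vilintadorlu" → prefix "vilinta" already present; 5 new (d, o, r, l, u)
  "vilinvifen" → prefix "vilin" already present; 5 new (v, i, f, e, n)
  "vilintorven" → prefix "vilint" already present; 5 new (o, r, v, e, n)
  "runvenlu" → 8 new (r, u, n, v, e, n, l, u)
  "sar" → prefix "sar" already present; 0 new (none)
Total nodes = 9 + 4 + 7 + 5 + 5 + 5 + 5 + 8 + 0 = 48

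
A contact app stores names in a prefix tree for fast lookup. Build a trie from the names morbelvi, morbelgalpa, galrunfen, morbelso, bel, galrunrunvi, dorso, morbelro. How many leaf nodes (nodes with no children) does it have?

A leaf is a node with no children — equivalently, the end of a word that is not a proper prefix of any other stored word.
Those words: "bel", "dorso", "galrunfen", "galrunrunvi", "morbelgalpa", "morbelro", "morbelso", "morbelvi"
Leaf count: 8

8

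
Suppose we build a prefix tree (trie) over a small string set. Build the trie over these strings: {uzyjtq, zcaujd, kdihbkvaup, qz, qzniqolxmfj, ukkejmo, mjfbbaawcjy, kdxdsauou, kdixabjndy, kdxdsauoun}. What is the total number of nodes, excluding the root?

65

Count nodes per top-level branch (shared prefixes stored once):
  'k'-branch (kdihbkvaup, kdixabjndy, kdxdsauou, kdxdsauoun): 25 nodes
  'm'-branch (mjfbbaawcjy): 11 nodes
  'q'-branch (qz, qzniqolxmfj): 11 nodes
  'u'-branch (ukkejmo, uzyjtq): 12 nodes
  'z'-branch (zcaujd): 6 nodes
Sum: 65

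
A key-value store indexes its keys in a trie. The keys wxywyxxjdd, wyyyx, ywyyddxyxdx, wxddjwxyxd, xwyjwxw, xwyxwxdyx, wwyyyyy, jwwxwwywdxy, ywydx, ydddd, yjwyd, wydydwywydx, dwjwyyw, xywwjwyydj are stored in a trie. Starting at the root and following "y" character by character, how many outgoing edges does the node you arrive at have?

3

Walk "y" from the root, arriving at one node.
Characters that immediately follow "y" among the stored strings: {d, j, w}.
That node has 3 child edges.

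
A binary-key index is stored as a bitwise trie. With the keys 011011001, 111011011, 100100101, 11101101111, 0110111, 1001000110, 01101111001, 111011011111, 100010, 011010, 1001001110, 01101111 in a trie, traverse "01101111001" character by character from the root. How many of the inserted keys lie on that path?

3

Check each prefix of "01101111001" against the stored set — each match is an end-marker on the path.
Prefixes of the query that are stored words: "0110111", "01101111", "01101111001"
Count: 3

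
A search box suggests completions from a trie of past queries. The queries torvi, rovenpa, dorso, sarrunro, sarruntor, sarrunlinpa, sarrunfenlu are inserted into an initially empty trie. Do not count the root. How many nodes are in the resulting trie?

For each word, the new-node count is its length minus the longest prefix already in the trie:
  "torvi" → 5 new (t, o, r, v, i)
  "rovenpa" → 7 new (r, o, v, e, n, p, a)
  "dorso" → 5 new (d, o, r, s, o)
  "sarrunro" → 8 new (s, a, r, r, u, n, r, o)
  "sarruntor" → prefix "sarrun" already present; 3 new (t, o, r)
  "sarrunlinpa" → prefix "sarrun" already present; 5 new (l, i, n, p, a)
  "sarrunfenlu" → prefix "sarrun" already present; 5 new (f, e, n, l, u)
Total nodes = 5 + 7 + 5 + 8 + 3 + 5 + 5 = 38

38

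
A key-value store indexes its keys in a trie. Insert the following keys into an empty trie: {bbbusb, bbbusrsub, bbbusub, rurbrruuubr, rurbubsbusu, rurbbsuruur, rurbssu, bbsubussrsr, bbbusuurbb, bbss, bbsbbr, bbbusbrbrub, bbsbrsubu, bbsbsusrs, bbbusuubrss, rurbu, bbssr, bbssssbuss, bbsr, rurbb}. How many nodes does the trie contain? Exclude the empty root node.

Count nodes per top-level branch (shared prefixes stored once):
  'b'-branch (bbbusb, bbbusbrbrub, bbbusrsub, bbbusub, bbbusuubrss, bbbusuurbb, bbsbbr, bbsbrsubu, bbsbsusrs, bbsr, bbss, bbssr, bbssssbuss, bbsubussrsr): 56 nodes
  'r'-branch (rurbb, rurbbsuruur, rurbrruuubr, rurbssu, rurbu, rurbubsbusu): 28 nodes
Sum: 84

84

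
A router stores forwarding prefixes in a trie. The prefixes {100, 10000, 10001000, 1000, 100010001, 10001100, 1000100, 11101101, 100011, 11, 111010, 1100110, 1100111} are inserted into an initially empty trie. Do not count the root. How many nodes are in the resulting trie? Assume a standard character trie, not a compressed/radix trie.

27

Count nodes per top-level branch (shared prefixes stored once):
  '1'-branch (100, 1000, 10000, 1000100, 10001000, 100010001, 100011, 10001100, 11, 1100110, 1100111, 111010, 11101101): 27 nodes
Sum: 27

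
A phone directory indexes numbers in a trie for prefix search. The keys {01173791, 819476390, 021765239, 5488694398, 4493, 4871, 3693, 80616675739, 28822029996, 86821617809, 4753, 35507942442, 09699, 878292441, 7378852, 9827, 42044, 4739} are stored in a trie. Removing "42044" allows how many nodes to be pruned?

4

A node on "42044"'s path can go only if nothing else ends at it or branches off below it.
The suffix "2044" (4 nodes) is used only by "42044"; the node for "4" still has the child "4", so pruning stops there.
Nodes removed: 4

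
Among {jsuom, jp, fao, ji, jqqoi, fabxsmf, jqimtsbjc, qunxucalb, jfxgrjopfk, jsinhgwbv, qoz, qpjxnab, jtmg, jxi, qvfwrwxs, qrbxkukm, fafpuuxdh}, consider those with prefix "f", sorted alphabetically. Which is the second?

fafpuuxdh

DFS of the "f" subtree visits, in order: "fabxsmf", "fafpuuxdh", "fao"
Position 2: fafpuuxdh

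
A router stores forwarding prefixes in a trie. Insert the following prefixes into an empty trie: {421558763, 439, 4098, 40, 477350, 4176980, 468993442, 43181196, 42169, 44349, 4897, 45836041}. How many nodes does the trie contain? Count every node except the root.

Trace insertions, counting only characters that open a new branch:
  "421558763" → 9 new (4, 2, 1, 5, 5, 8, 7, 6, 3)
  "439" → prefix "4" already present; 2 new (3, 9)
  "4098" → prefix "4" already present; 3 new (0, 9, 8)
  "40" → prefix "40" already present; 0 new (none)
  "477350" → prefix "4" already present; 5 new (7, 7, 3, 5, 0)
  "4176980" → prefix "4" already present; 6 new (1, 7, 6, 9, 8, 0)
  "468993442" → prefix "4" already present; 8 new (6, 8, 9, 9, 3, 4, 4, 2)
  "43181196" → prefix "43" already present; 6 new (1, 8, 1, 1, 9, 6)
  "42169" → prefix "421" already present; 2 new (6, 9)
  "44349" → prefix "4" already present; 4 new (4, 3, 4, 9)
  "4897" → prefix "4" already present; 3 new (8, 9, 7)
  "45836041" → prefix "4" already present; 7 new (5, 8, 3, 6, 0, 4, 1)
Total nodes = 9 + 2 + 3 + 0 + 5 + 6 + 8 + 6 + 2 + 4 + 3 + 7 = 55

55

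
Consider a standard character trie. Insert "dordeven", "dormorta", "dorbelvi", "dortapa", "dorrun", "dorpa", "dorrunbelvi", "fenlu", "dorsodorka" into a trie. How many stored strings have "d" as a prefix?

8

Traverse to the node for "d", then collect every word in that subtree.
Words under "d": dorbelvi, dordeven, dormorta, dorpa, dorrun, dorrunbelvi, dorsodorka, dortapa
Count: 8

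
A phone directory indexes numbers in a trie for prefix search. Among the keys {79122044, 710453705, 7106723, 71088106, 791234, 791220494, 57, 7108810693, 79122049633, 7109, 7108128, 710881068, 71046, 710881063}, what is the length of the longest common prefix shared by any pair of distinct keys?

Equivalently: take the maximum, over all pairs, of their longest common prefix length.
e.g. "71088106" and "710881063" share the prefix "71088106" of length 8; no pair shares a longer one.
Longest shared-prefix length: 8

8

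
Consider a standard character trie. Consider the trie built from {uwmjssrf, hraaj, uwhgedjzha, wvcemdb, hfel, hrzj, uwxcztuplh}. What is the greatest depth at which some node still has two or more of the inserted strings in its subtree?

2

Look for the deepest trie node that still has at least two words in its subtree.
"hraaj" and "hrzj" agree on "hr" (2 characters) before diverging; nothing deeper is shared.
Longest shared-prefix length: 2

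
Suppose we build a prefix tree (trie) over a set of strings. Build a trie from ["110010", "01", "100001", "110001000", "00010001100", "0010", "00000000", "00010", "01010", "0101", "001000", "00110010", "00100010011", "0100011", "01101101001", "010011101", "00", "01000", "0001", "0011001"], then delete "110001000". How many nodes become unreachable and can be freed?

5

After clearing the end-marker at "110001000", prune upward until reaching a node still needed by another word.
The suffix "01000" (5 nodes) is used only by "110001000"; the node for "1100" still has the child "1", so pruning stops there.
Nodes removed: 5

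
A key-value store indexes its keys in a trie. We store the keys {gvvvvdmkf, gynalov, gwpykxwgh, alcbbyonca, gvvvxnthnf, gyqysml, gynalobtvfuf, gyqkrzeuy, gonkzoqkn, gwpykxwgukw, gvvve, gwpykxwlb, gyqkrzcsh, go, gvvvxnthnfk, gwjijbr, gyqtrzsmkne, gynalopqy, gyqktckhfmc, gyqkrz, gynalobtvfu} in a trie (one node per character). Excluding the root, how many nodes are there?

Trace insertions, counting only characters that open a new branch:
  "gvvvvdmkf" → 9 new (g, v, v, v, v, d, m, k, f)
  "gynalov" → prefix "g" already present; 6 new (y, n, a, l, o, v)
  "gwpykxwgh" → prefix "g" already present; 8 new (w, p, y, k, x, w, g, h)
  "alcbbyonca" → 10 new (a, l, c, b, b, y, o, n, c, a)
  "gvvvxnthnf" → prefix "gvvv" already present; 6 new (x, n, t, h, n, f)
  "gyqysml" → prefix "gy" already present; 5 new (q, y, s, m, l)
  "gynalobtvfuf" → prefix "gynalo" already present; 6 new (b, t, v, f, u, f)
  "gyqkrzeuy" → prefix "gyq" already present; 6 new (k, r, z, e, u, y)
  "gonkzoqkn" → prefix "g" already present; 8 new (o, n, k, z, o, q, k, n)
  "gwpykxwgukw" → prefix "gwpykxwg" already present; 3 new (u, k, w)
  "gvvve" → prefix "gvvv" already present; 1 new (e)
  "gwpykxwlb" → prefix "gwpykxw" already present; 2 new (l, b)
  "gyqkrzcsh" → prefix "gyqkrz" already present; 3 new (c, s, h)
  "go" → prefix "go" already present; 0 new (none)
  "gvvvxnthnfk" → prefix "gvvvxnthnf" already present; 1 new (k)
  "gwjijbr" → prefix "gw" already present; 5 new (j, i, j, b, r)
  "gyqtrzsmkne" → prefix "gyq" already present; 8 new (t, r, z, s, m, k, n, e)
  "gynalopqy" → prefix "gynalo" already present; 3 new (p, q, y)
  "gyqktckhfmc" → prefix "gyqk" already present; 7 new (t, c, k, h, f, m, c)
  "gyqkrz" → prefix "gyqkrz" already present; 0 new (none)
  "gynalobtvfu" → prefix "gynalobtvfu" already present; 0 new (none)
Total nodes = 9 + 6 + 8 + 10 + 6 + 5 + 6 + 6 + 8 + 3 + 1 + 2 + 3 + 0 + 1 + 5 + 8 + 3 + 7 + 0 + 0 = 97

97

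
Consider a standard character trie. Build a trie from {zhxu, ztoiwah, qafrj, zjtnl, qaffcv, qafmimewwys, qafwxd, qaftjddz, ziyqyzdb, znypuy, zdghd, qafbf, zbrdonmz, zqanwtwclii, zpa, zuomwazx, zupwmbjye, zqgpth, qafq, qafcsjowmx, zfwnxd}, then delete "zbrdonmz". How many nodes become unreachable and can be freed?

After clearing the end-marker at "zbrdonmz", prune upward until reaching a node still needed by another word.
The suffix "brdonmz" (7 nodes) is used only by "zbrdonmz"; the node for "z" still has the child "h", so pruning stops there.
Nodes removed: 7

7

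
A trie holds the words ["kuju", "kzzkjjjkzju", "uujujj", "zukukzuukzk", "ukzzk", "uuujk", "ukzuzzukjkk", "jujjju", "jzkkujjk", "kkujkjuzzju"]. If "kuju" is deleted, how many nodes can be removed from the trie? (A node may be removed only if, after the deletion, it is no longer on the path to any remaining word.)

After clearing the end-marker at "kuju", prune upward until reaching a node still needed by another word.
The suffix "uju" (3 nodes) is used only by "kuju"; the node for "k" still has the child "z", so pruning stops there.
Nodes removed: 3

3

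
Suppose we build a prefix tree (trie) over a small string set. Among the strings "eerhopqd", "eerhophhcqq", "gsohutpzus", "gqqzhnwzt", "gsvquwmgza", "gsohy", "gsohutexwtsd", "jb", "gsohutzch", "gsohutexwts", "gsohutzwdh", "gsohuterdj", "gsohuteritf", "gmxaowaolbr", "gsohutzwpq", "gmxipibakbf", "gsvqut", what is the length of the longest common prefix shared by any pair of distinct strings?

11

The deepest shared node is where two words last agree before diverging.
"gsohutexwts" and "gsohutexwtsd" agree on "gsohutexwts" (11 characters) before diverging; nothing deeper is shared.
Longest shared-prefix length: 11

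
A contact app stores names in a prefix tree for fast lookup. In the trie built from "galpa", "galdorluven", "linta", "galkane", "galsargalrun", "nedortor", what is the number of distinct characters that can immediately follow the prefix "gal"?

The children of the "gal" node are the distinct next characters among strings starting with "gal".
Distinct next characters after "gal": d, k, p, s.
That node has 4 child edges.

4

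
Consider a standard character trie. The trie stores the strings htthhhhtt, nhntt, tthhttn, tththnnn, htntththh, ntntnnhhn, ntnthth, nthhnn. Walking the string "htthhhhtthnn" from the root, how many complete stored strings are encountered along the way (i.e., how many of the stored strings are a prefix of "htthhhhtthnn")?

1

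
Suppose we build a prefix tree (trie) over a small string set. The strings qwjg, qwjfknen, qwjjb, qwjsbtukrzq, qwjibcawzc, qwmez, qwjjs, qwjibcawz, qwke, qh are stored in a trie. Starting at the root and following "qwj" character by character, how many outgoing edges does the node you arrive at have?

5

The children of the "qwj" node are the distinct next characters among strings starting with "qwj".
Distinct next characters after "qwj": f, g, i, j, s.
That node has 5 child edges.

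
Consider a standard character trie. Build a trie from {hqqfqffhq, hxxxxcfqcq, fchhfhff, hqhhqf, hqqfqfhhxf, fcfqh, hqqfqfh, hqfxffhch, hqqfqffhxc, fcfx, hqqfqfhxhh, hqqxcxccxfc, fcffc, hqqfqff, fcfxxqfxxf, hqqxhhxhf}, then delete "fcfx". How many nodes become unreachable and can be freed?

0

A node on "fcfx"'s path can go only if nothing else ends at it or branches off below it.
Every node on "fcfx" is still needed (e.g. by "fcfxxqfxxf"), so nothing is freed.
Nodes removed: 0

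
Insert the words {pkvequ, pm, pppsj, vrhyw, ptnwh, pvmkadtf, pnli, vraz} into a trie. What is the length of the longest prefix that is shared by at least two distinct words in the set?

2

The deepest shared node is where two words last agree before diverging.
e.g. "vraz" and "vrhyw" share the prefix "vr" of length 2; no pair shares a longer one.
Longest shared-prefix length: 2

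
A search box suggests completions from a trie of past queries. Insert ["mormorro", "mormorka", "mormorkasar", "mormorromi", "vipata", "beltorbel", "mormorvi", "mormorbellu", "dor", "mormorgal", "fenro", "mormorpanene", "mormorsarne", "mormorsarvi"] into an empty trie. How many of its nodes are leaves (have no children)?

A leaf is a node with no children — equivalently, the end of a word that is not a proper prefix of any other stored word.
Those words: "beltorbel", "dor", "fenro", "mormorbellu", "mormorgal", "mormorkasar", "mormorpanene", "mormorromi", "mormorsarne", "mormorsarvi", "mormorvi", "vipata"
Leaf count: 12

12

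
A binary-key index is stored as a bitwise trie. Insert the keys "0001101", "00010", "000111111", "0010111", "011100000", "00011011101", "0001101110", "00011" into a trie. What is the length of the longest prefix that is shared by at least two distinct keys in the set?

The deepest shared node is where two words last agree before diverging.
"0001101110" and "00011011101" agree on "0001101110" (10 characters) before diverging; nothing deeper is shared.
Longest shared-prefix length: 10

10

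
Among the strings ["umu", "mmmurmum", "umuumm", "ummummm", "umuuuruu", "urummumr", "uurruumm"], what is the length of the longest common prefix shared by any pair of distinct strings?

4

Look for the deepest trie node that still has at least two words in its subtree.
"umuumm" and "umuuuruu" agree on "umuu" (4 characters) before diverging; nothing deeper is shared.
Longest shared-prefix length: 4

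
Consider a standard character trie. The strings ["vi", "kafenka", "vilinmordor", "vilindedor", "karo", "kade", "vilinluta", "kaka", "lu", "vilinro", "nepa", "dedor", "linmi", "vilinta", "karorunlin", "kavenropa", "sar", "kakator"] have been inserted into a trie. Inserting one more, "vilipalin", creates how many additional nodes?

The longest prefix of "vilipalin" already in the trie is "vili" (length 4).
Each of the 5 remaining characters creates one node.

5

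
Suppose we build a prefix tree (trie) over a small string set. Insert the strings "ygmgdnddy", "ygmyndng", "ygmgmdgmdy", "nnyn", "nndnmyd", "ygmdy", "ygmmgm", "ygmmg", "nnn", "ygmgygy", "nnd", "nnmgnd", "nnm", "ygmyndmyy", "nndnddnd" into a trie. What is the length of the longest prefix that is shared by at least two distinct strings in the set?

6

The deepest shared node is where two words last agree before diverging.
"ygmyndmyy" and "ygmyndng" agree on "ygmynd" (6 characters) before diverging; nothing deeper is shared.
Longest shared-prefix length: 6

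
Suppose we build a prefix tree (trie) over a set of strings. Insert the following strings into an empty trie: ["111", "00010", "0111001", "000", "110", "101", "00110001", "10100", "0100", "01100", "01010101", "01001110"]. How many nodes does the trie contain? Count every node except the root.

38

Insert word by word; a character creates a node only if that edge doesn't already exist:
  "111" → 3 new (1, 1, 1)
  "00010" → 5 new (0, 0, 0, 1, 0)
  "0111001" → prefix "0" already present; 6 new (1, 1, 1, 0, 0, 1)
  "000" → prefix "000" already present; 0 new (none)
  "110" → prefix "11" already present; 1 new (0)
  "101" → prefix "1" already present; 2 new (0, 1)
  "00110001" → prefix "00" already present; 6 new (1, 1, 0, 0, 0, 1)
  "10100" → prefix "101" already present; 2 new (0, 0)
  "0100" → prefix "01" already present; 2 new (0, 0)
  "01100" → prefix "011" already present; 2 new (0, 0)
  "01010101" → prefix "010" already present; 5 new (1, 0, 1, 0, 1)
  "01001110" → prefix "0100" already present; 4 new (1, 1, 1, 0)
Total nodes = 3 + 5 + 6 + 0 + 1 + 2 + 6 + 2 + 2 + 2 + 5 + 4 = 38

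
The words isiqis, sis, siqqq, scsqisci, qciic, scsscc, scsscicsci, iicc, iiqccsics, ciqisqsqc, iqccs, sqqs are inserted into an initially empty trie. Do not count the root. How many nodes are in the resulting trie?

Insert word by word; a character creates a node only if that edge doesn't already exist:
  "isiqis" → 6 new (i, s, i, q, i, s)
  "sis" → 3 new (s, i, s)
  "siqqq" → prefix "si" already present; 3 new (q, q, q)
  "scsqisci" → prefix "s" already present; 7 new (c, s, q, i, s, c, i)
  "qciic" → 5 new (q, c, i, i, c)
  "scsscc" → prefix "scs" already present; 3 new (s, c, c)
  "scsscicsci" → prefix "scssc" already present; 5 new (i, c, s, c, i)
  "iicc" → prefix "i" already present; 3 new (i, c, c)
  "iiqccsics" → prefix "ii" already present; 7 new (q, c, c, s, i, c, s)
  "ciqisqsqc" → 9 new (c, i, q, i, s, q, s, q, c)
  "iqccs" → prefix "i" already present; 4 new (q, c, c, s)
  "sqqs" → prefix "s" already present; 3 new (q, q, s)
Total nodes = 6 + 3 + 3 + 7 + 5 + 3 + 5 + 3 + 7 + 9 + 4 + 3 = 58

58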